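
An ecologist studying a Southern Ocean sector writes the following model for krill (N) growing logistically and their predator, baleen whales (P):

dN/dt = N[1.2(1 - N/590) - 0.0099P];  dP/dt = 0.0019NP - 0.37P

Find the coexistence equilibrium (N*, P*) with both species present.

N* ≈ 195, P* ≈ 81.2

From dP/dt = 0 with P > 0: 0.0019N* = 0.37, so N* = 195.
Substitute into dN/dt = 0: 1.2(1 - 195/590) = 0.0099P*.
The bracket is 0.67, giving P* = 0.804/0.0099 = 81.2.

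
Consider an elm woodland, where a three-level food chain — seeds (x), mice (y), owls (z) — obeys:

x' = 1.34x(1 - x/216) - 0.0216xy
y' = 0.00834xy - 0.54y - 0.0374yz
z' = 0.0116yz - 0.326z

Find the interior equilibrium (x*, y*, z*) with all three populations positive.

From dz/dt = 0: 0.0116y* = 0.326, so y* = 28.1.
From dx/dt = 0: 1.34(1 - x*/216) = 0.0216·28.1, giving x* = 216·(1 - 0.453) = 118.
From dy/dt = 0: 0.00834·118 - 0.54 = 0.0374z*, so z* = 0.445/0.0374 = 11.9.

x* ≈ 118, y* ≈ 28.1, z* ≈ 11.9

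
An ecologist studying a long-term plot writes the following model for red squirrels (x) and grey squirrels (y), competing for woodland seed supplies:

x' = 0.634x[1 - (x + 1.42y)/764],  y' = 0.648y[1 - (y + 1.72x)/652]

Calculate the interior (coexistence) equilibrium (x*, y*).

Setting both brackets to zero gives the nullclines x + 1.42y = 764 and 1.72x + y = 652.
Substituting y = 652 - 1.72x into the first: x(1 - 1.42·1.72) = 764 - 1.42·652.
So x* = -162/-1.44 = 112, and then y* = 652 - 1.72·112 = 459.

x* ≈ 112, y* ≈ 459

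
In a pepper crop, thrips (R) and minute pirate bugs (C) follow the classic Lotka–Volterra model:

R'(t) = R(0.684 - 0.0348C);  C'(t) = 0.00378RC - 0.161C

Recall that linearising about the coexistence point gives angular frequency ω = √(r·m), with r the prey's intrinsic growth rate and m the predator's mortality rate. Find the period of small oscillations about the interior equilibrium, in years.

T ≈ 18.9 years

Here r = 0.684 and m = 0.161, so r·m = 0.11.
ω = √0.11 = 0.332 per year, hence T = 2π/ω ≈ 18.9 years.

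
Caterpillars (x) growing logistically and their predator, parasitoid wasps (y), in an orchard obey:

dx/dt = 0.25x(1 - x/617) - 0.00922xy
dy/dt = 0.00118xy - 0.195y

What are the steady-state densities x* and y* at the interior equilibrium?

x* ≈ 165, y* ≈ 19.9

From dy/dt = 0 with y > 0: 0.00118x* = 0.195, so x* = 165.
Substitute into dx/dt = 0: 0.25(1 - 165/617) = 0.00922y*.
The bracket is 0.732, giving y* = 0.183/0.00922 = 19.9.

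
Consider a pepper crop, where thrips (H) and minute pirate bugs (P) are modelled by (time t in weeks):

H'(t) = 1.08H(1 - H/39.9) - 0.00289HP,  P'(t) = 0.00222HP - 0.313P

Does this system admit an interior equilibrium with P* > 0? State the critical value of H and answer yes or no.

The predator equation gives dP/dt > 0 only when H > 0.313/0.00222 = 141.
Without the predator, H → K = 39.9. Since 39.9 < 141, the predator cannot invade.

Threshold H = 141; K < 141, so no, the predator goes extinct.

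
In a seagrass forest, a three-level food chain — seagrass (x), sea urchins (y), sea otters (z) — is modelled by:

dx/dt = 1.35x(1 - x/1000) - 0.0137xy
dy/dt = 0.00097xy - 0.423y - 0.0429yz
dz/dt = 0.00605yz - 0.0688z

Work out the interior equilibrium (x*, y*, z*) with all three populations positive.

x* ≈ 885, y* ≈ 11.4, z* ≈ 10.1

From dz/dt = 0: 0.00605y* = 0.0688, so y* = 11.4.
From dx/dt = 0: 1.35(1 - x*/1000) = 0.0137·11.4, giving x* = 1000·(1 - 0.115) = 885.
From dy/dt = 0: 0.00097·885 - 0.423 = 0.0429z*, so z* = 0.435/0.0429 = 10.1.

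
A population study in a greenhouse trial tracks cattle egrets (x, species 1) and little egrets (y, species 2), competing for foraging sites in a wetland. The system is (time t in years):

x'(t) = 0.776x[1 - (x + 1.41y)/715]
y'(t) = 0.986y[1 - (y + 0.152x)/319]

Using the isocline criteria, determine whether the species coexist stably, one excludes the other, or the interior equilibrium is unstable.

Compare the nullcline intercepts: K1/α12 = 715/1.41 = 507 > K2 = 319; K2/α21 = 319/0.152 = 2100 > K1 = 715.
Since both inequalities hold, each species can invade when rare, so the interior equilibrium is stable.

stable coexistence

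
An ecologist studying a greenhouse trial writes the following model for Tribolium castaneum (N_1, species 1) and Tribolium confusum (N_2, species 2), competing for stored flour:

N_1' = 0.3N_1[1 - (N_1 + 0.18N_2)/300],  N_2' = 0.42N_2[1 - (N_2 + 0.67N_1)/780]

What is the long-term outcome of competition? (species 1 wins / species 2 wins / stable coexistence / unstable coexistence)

Compare the nullcline intercepts: K1/α12 = 300/0.18 = 1670 > K2 = 780; K2/α21 = 780/0.67 = 1160 > K1 = 300.
Since both inequalities hold, each species can invade when rare, so the interior equilibrium is stable.

stable coexistence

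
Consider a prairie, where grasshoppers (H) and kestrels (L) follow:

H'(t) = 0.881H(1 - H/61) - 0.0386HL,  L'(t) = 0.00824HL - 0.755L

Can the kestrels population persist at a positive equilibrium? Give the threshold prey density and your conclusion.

Threshold H = 91.6; K < 91.6, so no, the predator goes extinct.

The predator equation gives dL/dt > 0 only when H > 0.755/0.00824 = 91.6.
Without the predator, H → K = 61. Since 61 < 91.6, the predator cannot invade.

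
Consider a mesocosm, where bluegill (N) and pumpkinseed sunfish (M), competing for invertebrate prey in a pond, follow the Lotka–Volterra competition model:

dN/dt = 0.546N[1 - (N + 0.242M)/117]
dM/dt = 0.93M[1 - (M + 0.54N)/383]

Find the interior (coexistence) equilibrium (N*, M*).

Setting both brackets to zero gives the nullclines N + 0.242M = 117 and 0.54N + M = 383.
Substituting M = 383 - 0.54N into the first: N(1 - 0.242·0.54) = 117 - 0.242·383.
So N* = 24.3/0.869 = 28, and then M* = 383 - 0.54·28 = 368.

N* ≈ 28, M* ≈ 368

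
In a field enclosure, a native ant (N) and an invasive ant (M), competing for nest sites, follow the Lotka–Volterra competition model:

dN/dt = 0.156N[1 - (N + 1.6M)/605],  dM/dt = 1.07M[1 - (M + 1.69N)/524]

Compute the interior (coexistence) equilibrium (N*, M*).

N* ≈ 137, M* ≈ 293

Setting both brackets to zero gives the nullclines N + 1.6M = 605 and 1.69N + M = 524.
Substituting M = 524 - 1.69N into the first: N(1 - 1.6·1.69) = 605 - 1.6·524.
So N* = -233/-1.7 = 137, and then M* = 524 - 1.69·137 = 293.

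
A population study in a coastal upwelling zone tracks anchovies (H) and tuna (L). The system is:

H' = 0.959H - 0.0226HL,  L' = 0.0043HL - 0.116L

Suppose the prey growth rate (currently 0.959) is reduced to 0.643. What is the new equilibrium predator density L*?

At the interior fixed point, setting dH/dt = 0 with H > 0 fixes L* = (prey growth rate)/(HL coefficient) — independent of the other coefficients.
With the change, L* = 0.643/0.0226 = 28.5; it falls from 42.4.

L* ≈ 28.5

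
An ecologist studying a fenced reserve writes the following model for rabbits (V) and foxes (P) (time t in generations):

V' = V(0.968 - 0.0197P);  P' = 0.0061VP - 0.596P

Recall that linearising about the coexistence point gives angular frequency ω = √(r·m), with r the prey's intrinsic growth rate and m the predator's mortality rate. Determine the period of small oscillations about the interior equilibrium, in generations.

T ≈ 8.27 generations

Here r = 0.968 and m = 0.596, so r·m = 0.577.
ω = √0.577 = 0.76 per generation, hence T = 2π/ω ≈ 8.27 generations.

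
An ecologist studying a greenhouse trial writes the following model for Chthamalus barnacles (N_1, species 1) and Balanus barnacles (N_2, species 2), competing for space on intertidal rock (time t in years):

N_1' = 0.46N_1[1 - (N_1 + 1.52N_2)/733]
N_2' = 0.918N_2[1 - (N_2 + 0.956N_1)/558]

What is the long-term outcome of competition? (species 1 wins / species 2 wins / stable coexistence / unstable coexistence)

unstable coexistence (outcome depends on initial conditions)

Compare the nullcline intercepts: K1/α12 = 733/1.52 = 482 < K2 = 558; K2/α21 = 558/0.956 = 584 < K1 = 733.
Since both are reversed, neither can invade when rare; the interior point is a saddle.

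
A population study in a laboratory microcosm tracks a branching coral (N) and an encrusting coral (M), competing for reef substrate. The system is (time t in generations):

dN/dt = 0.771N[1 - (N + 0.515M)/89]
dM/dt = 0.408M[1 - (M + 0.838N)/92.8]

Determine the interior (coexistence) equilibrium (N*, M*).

N* ≈ 72.5, M* ≈ 32

Setting both brackets to zero gives the nullclines N + 0.515M = 89 and 0.838N + M = 92.8.
Substituting M = 92.8 - 0.838N into the first: N(1 - 0.515·0.838) = 89 - 0.515·92.8.
So N* = 41.2/0.568 = 72.5, and then M* = 92.8 - 0.838·72.5 = 32.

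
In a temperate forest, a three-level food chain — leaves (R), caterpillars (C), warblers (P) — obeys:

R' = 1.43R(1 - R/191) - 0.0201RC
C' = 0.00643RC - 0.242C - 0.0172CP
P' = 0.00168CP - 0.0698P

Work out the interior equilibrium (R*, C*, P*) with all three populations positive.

R* ≈ 79.5, C* ≈ 41.5, P* ≈ 15.6

From dP/dt = 0: 0.00168C* = 0.0698, so C* = 41.5.
From dR/dt = 0: 1.43(1 - R*/191) = 0.0201·41.5, giving R* = 191·(1 - 0.584) = 79.5.
From dC/dt = 0: 0.00643·79.5 - 0.242 = 0.0172P*, so P* = 0.269/0.0172 = 15.6.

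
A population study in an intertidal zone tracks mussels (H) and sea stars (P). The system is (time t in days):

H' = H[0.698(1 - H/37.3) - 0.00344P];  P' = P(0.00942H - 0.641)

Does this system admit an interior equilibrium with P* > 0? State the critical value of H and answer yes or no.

Threshold H = 68; K < 68, so no, the predator goes extinct.

The predator equation gives dP/dt > 0 only when H > 0.641/0.00942 = 68.
Without the predator, H → K = 37.3. Since 37.3 < 68, the predator cannot invade.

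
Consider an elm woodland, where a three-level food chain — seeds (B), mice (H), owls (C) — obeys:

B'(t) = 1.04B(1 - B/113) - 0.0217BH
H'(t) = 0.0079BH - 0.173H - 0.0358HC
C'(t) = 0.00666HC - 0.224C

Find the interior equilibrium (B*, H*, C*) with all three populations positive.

From dC/dt = 0: 0.00666H* = 0.224, so H* = 33.6.
From dB/dt = 0: 1.04(1 - B*/113) = 0.0217·33.6, giving B* = 113·(1 - 0.702) = 33.7.
From dH/dt = 0: 0.0079·33.7 - 0.173 = 0.0358C*, so C* = 0.0932/0.0358 = 2.6.

B* ≈ 33.7, H* ≈ 33.6, C* ≈ 2.6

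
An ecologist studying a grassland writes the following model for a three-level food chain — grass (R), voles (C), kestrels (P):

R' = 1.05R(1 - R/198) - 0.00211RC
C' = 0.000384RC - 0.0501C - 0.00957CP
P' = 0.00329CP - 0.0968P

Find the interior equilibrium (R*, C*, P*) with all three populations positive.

From dP/dt = 0: 0.00329C* = 0.0968, so C* = 29.4.
From dR/dt = 0: 1.05(1 - R*/198) = 0.00211·29.4, giving R* = 198·(1 - 0.0591) = 186.
From dC/dt = 0: 0.000384·186 - 0.0501 = 0.00957P*, so P* = 0.0214/0.00957 = 2.24.

R* ≈ 186, C* ≈ 29.4, P* ≈ 2.24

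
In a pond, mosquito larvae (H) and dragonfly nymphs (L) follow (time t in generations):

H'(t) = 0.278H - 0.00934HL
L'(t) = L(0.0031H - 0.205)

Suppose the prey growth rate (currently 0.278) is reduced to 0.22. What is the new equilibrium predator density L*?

L* ≈ 23.6

At the interior fixed point, setting dH/dt = 0 with H > 0 fixes L* = (prey growth rate)/(HL coefficient) — independent of the other coefficients.
With the change, L* = 0.22/0.00934 = 23.6; it falls from 29.8.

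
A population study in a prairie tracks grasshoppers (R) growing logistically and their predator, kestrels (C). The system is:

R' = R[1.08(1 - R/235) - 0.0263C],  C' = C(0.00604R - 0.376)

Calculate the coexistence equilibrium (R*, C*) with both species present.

R* ≈ 62.3, C* ≈ 30.2

From dC/dt = 0 with C > 0: 0.00604R* = 0.376, so R* = 62.3.
Substitute into dR/dt = 0: 1.08(1 - 62.3/235) = 0.0263C*.
The bracket is 0.735, giving C* = 0.794/0.0263 = 30.2.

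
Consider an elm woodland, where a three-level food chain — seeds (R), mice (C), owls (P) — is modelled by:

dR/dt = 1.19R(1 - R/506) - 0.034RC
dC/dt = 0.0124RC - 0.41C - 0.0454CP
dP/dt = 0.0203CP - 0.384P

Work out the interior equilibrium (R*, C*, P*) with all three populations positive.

From dP/dt = 0: 0.0203C* = 0.384, so C* = 18.9.
From dR/dt = 0: 1.19(1 - R*/506) = 0.034·18.9, giving R* = 506·(1 - 0.54) = 233.
From dC/dt = 0: 0.0124·233 - 0.41 = 0.0454P*, so P* = 2.47/0.0454 = 54.5.

R* ≈ 233, C* ≈ 18.9, P* ≈ 54.5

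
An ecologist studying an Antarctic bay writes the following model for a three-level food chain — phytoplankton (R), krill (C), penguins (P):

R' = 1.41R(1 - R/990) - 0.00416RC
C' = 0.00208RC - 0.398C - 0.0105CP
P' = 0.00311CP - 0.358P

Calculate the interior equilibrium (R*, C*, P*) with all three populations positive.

From dP/dt = 0: 0.00311C* = 0.358, so C* = 115.
From dR/dt = 0: 1.41(1 - R*/990) = 0.00416·115, giving R* = 990·(1 - 0.34) = 654.
From dC/dt = 0: 0.00208·654 - 0.398 = 0.0105P*, so P* = 0.962/0.0105 = 91.6.

R* ≈ 654, C* ≈ 115, P* ≈ 91.6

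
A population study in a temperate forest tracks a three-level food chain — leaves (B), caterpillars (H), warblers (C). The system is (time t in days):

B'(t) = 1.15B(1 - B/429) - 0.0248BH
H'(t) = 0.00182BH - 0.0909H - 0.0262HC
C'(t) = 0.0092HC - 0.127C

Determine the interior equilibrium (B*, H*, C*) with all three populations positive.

B* ≈ 301, H* ≈ 13.8, C* ≈ 17.5

From dC/dt = 0: 0.0092H* = 0.127, so H* = 13.8.
From dB/dt = 0: 1.15(1 - B*/429) = 0.0248·13.8, giving B* = 429·(1 - 0.298) = 301.
From dH/dt = 0: 0.00182·301 - 0.0909 = 0.0262C*, so C* = 0.457/0.0262 = 17.5.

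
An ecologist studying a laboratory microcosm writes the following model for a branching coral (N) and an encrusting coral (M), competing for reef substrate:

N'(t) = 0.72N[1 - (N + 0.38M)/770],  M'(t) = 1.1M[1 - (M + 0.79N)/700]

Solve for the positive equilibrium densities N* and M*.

Setting both brackets to zero gives the nullclines N + 0.38M = 770 and 0.79N + M = 700.
Substituting M = 700 - 0.79N into the first: N(1 - 0.38·0.79) = 770 - 0.38·700.
So N* = 504/0.7 = 720, and then M* = 700 - 0.79·720 = 131.

N* ≈ 720, M* ≈ 131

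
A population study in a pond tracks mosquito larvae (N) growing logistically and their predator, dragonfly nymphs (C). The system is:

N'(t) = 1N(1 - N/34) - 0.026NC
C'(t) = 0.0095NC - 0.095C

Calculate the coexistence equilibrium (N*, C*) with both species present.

N* ≈ 10, C* ≈ 27.1

From dC/dt = 0 with C > 0: 0.0095N* = 0.095, so N* = 10.
Substitute into dN/dt = 0: 1(1 - 10/34) = 0.026C*.
The bracket is 0.706, giving C* = 0.706/0.026 = 27.1.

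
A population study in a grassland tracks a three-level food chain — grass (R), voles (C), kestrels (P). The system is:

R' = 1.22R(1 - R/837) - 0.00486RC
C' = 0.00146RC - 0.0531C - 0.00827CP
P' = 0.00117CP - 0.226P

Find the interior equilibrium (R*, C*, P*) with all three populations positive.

From dP/dt = 0: 0.00117C* = 0.226, so C* = 193.
From dR/dt = 0: 1.22(1 - R*/837) = 0.00486·193, giving R* = 837·(1 - 0.769) = 193.
From dC/dt = 0: 0.00146·193 - 0.0531 = 0.00827P*, so P* = 0.229/0.00827 = 27.6.

R* ≈ 193, C* ≈ 193, P* ≈ 27.6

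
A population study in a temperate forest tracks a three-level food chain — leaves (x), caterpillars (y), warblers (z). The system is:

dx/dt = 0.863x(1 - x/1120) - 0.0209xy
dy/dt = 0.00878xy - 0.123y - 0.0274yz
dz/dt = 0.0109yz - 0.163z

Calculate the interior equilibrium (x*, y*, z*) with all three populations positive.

From dz/dt = 0: 0.0109y* = 0.163, so y* = 15.
From dx/dt = 0: 0.863(1 - x*/1120) = 0.0209·15, giving x* = 1120·(1 - 0.362) = 714.
From dy/dt = 0: 0.00878·714 - 0.123 = 0.0274z*, so z* = 6.15/0.0274 = 224.

x* ≈ 714, y* ≈ 15, z* ≈ 224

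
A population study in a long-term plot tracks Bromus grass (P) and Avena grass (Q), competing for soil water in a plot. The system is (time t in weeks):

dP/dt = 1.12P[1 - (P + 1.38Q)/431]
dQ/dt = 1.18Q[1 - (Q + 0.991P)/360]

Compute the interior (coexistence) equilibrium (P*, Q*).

Setting both brackets to zero gives the nullclines P + 1.38Q = 431 and 0.991P + Q = 360.
Substituting Q = 360 - 0.991P into the first: P(1 - 1.38·0.991) = 431 - 1.38·360.
So P* = -65.8/-0.368 = 179, and then Q* = 360 - 0.991·179 = 183.

P* ≈ 179, Q* ≈ 183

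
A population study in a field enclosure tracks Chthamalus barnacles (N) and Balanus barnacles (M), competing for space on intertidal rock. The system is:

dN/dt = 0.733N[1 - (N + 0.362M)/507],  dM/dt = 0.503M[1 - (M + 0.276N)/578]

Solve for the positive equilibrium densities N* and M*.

Setting both brackets to zero gives the nullclines N + 0.362M = 507 and 0.276N + M = 578.
Substituting M = 578 - 0.276N into the first: N(1 - 0.362·0.276) = 507 - 0.362·578.
So N* = 298/0.9 = 331, and then M* = 578 - 0.276·331 = 487.

N* ≈ 331, M* ≈ 487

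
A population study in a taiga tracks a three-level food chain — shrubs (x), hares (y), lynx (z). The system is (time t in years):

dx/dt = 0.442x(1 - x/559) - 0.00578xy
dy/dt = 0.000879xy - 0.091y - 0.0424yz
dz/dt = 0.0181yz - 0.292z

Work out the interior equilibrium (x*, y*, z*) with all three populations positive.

x* ≈ 441, y* ≈ 16.1, z* ≈ 7

From dz/dt = 0: 0.0181y* = 0.292, so y* = 16.1.
From dx/dt = 0: 0.442(1 - x*/559) = 0.00578·16.1, giving x* = 559·(1 - 0.211) = 441.
From dy/dt = 0: 0.000879·441 - 0.091 = 0.0424z*, so z* = 0.297/0.0424 = 7.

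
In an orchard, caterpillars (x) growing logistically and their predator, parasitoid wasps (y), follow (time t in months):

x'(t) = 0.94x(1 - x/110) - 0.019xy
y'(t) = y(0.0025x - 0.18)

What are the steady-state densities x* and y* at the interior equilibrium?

x* ≈ 72, y* ≈ 17.1

From dy/dt = 0 with y > 0: 0.0025x* = 0.18, so x* = 72.
Substitute into dx/dt = 0: 0.94(1 - 72/110) = 0.019y*.
The bracket is 0.345, giving y* = 0.325/0.019 = 17.1.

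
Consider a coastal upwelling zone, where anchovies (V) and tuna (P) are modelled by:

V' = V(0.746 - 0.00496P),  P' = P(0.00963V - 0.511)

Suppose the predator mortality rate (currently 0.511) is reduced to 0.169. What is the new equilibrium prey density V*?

V* ≈ 17.5

At the interior fixed point, setting dP/dt = 0 with P > 0 fixes V* = (predator death rate)/(VP coefficient) — independent of the other coefficients.
With the change, V* = 0.169/0.00963 = 17.5; it falls from 53.1.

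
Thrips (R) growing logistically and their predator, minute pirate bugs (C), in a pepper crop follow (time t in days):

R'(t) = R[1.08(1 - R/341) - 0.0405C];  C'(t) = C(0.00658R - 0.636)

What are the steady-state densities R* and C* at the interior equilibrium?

R* ≈ 96.7, C* ≈ 19.1

From dC/dt = 0 with C > 0: 0.00658R* = 0.636, so R* = 96.7.
Substitute into dR/dt = 0: 1.08(1 - 96.7/341) = 0.0405C*.
The bracket is 0.717, giving C* = 0.774/0.0405 = 19.1.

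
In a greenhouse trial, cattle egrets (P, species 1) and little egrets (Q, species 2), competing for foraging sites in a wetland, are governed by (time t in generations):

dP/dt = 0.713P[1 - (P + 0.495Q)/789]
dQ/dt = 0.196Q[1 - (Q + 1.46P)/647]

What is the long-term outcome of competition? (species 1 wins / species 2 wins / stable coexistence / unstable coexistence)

species 1 excludes species 2

Compare the nullcline intercepts: K1/α12 = 789/0.495 = 1590 > K2 = 647; K2/α21 = 647/1.46 = 443 < K1 = 789.
Since the inequalities point opposite ways, species 1 can invade but species 2 cannot.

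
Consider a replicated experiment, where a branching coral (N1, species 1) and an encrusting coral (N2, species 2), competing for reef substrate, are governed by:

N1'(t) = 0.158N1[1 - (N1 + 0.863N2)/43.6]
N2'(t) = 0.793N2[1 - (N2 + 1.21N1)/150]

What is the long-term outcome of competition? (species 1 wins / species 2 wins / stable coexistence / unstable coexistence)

species 2 excludes species 1

Compare the nullcline intercepts: K1/α12 = 43.6/0.863 = 50.5 < K2 = 150; K2/α21 = 150/1.21 = 124 > K1 = 43.6.
Since the inequalities point opposite ways, species 2 can invade but species 1 cannot.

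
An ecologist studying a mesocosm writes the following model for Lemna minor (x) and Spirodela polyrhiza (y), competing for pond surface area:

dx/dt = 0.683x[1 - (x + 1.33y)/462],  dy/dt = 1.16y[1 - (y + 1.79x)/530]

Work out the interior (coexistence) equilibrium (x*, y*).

Setting both brackets to zero gives the nullclines x + 1.33y = 462 and 1.79x + y = 530.
Substituting y = 530 - 1.79x into the first: x(1 - 1.33·1.79) = 462 - 1.33·530.
So x* = -243/-1.38 = 176, and then y* = 530 - 1.79·176 = 215.

x* ≈ 176, y* ≈ 215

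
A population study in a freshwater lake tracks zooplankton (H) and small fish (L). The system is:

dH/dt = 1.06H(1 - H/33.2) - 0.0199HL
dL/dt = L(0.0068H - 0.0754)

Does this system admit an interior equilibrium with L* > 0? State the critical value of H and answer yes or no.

Threshold H = 11.1; K > 11.1, so yes, the predator persists.

The predator equation gives dL/dt > 0 only when H > 0.0754/0.0068 = 11.1.
Without the predator, H → K = 33.2. Since 33.2 > 11.1, the predator can invade and persist.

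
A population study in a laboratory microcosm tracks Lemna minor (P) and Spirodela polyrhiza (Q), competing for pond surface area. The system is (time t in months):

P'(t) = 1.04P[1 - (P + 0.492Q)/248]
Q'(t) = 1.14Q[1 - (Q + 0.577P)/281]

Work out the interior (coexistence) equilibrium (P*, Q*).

P* ≈ 153, Q* ≈ 193

Setting both brackets to zero gives the nullclines P + 0.492Q = 248 and 0.577P + Q = 281.
Substituting Q = 281 - 0.577P into the first: P(1 - 0.492·0.577) = 248 - 0.492·281.
So P* = 110/0.716 = 153, and then Q* = 281 - 0.577·153 = 193.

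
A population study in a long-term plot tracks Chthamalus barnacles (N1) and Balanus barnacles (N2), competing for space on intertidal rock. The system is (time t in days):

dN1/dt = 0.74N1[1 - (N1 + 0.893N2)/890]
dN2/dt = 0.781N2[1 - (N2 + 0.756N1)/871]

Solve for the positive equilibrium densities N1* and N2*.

Setting both brackets to zero gives the nullclines N1 + 0.893N2 = 890 and 0.756N1 + N2 = 871.
Substituting N2 = 871 - 0.756N1 into the first: N1(1 - 0.893·0.756) = 890 - 0.893·871.
So N1* = 112/0.325 = 345, and then N2* = 871 - 0.756·345 = 610.

N1* ≈ 345, N2* ≈ 610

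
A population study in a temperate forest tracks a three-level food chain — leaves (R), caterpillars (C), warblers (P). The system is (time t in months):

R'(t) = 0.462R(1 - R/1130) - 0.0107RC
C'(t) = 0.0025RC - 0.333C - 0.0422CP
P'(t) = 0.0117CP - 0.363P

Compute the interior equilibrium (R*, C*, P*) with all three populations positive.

From dP/dt = 0: 0.0117C* = 0.363, so C* = 31.
From dR/dt = 0: 0.462(1 - R*/1130) = 0.0107·31, giving R* = 1130·(1 - 0.719) = 318.
From dC/dt = 0: 0.0025·318 - 0.333 = 0.0422P*, so P* = 0.462/0.0422 = 10.9.

R* ≈ 318, C* ≈ 31, P* ≈ 10.9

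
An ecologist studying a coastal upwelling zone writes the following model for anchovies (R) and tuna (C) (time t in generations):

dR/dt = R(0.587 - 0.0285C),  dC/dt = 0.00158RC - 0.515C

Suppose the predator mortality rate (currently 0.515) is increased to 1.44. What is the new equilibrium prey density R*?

At the interior fixed point, setting dC/dt = 0 with C > 0 fixes R* = (predator death rate)/(RC coefficient) — independent of the other coefficients.
With the change, R* = 1.44/0.00158 = 911; it rises from 326.

R* ≈ 911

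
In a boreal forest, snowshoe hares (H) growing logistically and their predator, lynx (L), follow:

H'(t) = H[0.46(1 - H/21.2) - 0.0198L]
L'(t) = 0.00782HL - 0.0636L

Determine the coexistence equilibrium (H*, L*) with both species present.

From dL/dt = 0 with L > 0: 0.00782H* = 0.0636, so H* = 8.13.
Substitute into dH/dt = 0: 0.46(1 - 8.13/21.2) = 0.0198L*.
The bracket is 0.616, giving L* = 0.284/0.0198 = 14.3.

H* ≈ 8.13, L* ≈ 14.3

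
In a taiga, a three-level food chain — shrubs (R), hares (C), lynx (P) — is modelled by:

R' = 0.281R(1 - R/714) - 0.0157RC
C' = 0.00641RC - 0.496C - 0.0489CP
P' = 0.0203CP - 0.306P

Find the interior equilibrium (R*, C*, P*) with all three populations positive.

From dP/dt = 0: 0.0203C* = 0.306, so C* = 15.1.
From dR/dt = 0: 0.281(1 - R*/714) = 0.0157·15.1, giving R* = 714·(1 - 0.842) = 113.
From dC/dt = 0: 0.00641·113 - 0.496 = 0.0489P*, so P* = 0.226/0.0489 = 4.63.

R* ≈ 113, C* ≈ 15.1, P* ≈ 4.63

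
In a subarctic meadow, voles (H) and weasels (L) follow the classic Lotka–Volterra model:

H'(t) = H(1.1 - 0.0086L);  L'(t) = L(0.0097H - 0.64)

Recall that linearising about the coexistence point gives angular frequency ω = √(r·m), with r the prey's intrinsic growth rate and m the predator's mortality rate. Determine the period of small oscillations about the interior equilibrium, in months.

Here r = 1.1 and m = 0.64, so r·m = 0.704.
ω = √0.704 = 0.839 per month, hence T = 2π/ω ≈ 7.49 months.

T ≈ 7.49 months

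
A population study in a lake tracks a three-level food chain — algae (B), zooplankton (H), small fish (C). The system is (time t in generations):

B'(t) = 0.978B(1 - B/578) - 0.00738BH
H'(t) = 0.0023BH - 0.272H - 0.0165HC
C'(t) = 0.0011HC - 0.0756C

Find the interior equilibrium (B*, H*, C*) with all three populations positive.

B* ≈ 278, H* ≈ 68.7, C* ≈ 22.3

From dC/dt = 0: 0.0011H* = 0.0756, so H* = 68.7.
From dB/dt = 0: 0.978(1 - B*/578) = 0.00738·68.7, giving B* = 578·(1 - 0.519) = 278.
From dH/dt = 0: 0.0023·278 - 0.272 = 0.0165C*, so C* = 0.368/0.0165 = 22.3.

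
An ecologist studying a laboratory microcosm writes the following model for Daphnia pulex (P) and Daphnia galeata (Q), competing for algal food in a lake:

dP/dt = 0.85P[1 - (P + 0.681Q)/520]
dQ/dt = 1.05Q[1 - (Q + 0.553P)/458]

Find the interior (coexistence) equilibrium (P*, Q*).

Setting both brackets to zero gives the nullclines P + 0.681Q = 520 and 0.553P + Q = 458.
Substituting Q = 458 - 0.553P into the first: P(1 - 0.681·0.553) = 520 - 0.681·458.
So P* = 208/0.623 = 334, and then Q* = 458 - 0.553·334 = 273.

P* ≈ 334, Q* ≈ 273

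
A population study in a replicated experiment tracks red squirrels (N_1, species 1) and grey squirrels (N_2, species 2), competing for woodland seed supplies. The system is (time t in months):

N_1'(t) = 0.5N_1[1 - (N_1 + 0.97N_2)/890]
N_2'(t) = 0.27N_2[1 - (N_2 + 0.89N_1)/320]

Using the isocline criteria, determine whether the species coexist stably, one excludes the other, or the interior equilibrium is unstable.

species 1 excludes species 2

Compare the nullcline intercepts: K1/α12 = 890/0.97 = 918 > K2 = 320; K2/α21 = 320/0.89 = 360 < K1 = 890.
Since the inequalities point opposite ways, species 1 can invade but species 2 cannot.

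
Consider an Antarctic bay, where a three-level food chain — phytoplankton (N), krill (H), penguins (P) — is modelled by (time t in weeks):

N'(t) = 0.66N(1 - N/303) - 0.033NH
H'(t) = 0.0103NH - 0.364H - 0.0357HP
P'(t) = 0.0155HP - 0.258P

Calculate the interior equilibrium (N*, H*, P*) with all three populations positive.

From dP/dt = 0: 0.0155H* = 0.258, so H* = 16.6.
From dN/dt = 0: 0.66(1 - N*/303) = 0.033·16.6, giving N* = 303·(1 - 0.832) = 50.8.
From dH/dt = 0: 0.0103·50.8 - 0.364 = 0.0357P*, so P* = 0.16/0.0357 = 4.47.

N* ≈ 50.8, H* ≈ 16.6, P* ≈ 4.47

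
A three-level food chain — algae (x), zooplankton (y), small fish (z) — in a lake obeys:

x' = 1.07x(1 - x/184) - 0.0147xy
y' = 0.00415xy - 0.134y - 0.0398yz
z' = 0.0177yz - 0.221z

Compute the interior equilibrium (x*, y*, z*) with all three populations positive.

x* ≈ 152, y* ≈ 12.5, z* ≈ 12.5

From dz/dt = 0: 0.0177y* = 0.221, so y* = 12.5.
From dx/dt = 0: 1.07(1 - x*/184) = 0.0147·12.5, giving x* = 184·(1 - 0.172) = 152.
From dy/dt = 0: 0.00415·152 - 0.134 = 0.0398z*, so z* = 0.499/0.0398 = 12.5.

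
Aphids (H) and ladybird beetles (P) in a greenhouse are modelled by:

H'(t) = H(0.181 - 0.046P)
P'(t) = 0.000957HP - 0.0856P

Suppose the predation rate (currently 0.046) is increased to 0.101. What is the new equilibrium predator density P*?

At the interior fixed point, setting dH/dt = 0 with H > 0 fixes P* = (prey growth rate)/(HP coefficient) — independent of the other coefficients.
With the change, P* = 0.181/0.101 = 1.79; it falls from 3.93.

P* ≈ 1.79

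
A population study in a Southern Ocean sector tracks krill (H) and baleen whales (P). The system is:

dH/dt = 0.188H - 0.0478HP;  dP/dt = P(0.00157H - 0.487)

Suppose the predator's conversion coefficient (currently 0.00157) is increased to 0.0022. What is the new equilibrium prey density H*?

H* ≈ 221

At the interior fixed point, setting dP/dt = 0 with P > 0 fixes H* = (predator death rate)/(HP coefficient) — independent of the other coefficients.
With the change, H* = 0.487/0.0022 = 221; it falls from 310.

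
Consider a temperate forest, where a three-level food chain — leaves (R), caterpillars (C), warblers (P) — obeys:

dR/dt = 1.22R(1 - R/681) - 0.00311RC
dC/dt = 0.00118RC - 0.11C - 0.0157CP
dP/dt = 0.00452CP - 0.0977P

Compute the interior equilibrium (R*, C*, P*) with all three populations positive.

From dP/dt = 0: 0.00452C* = 0.0977, so C* = 21.6.
From dR/dt = 0: 1.22(1 - R*/681) = 0.00311·21.6, giving R* = 681·(1 - 0.0551) = 643.
From dC/dt = 0: 0.00118·643 - 0.11 = 0.0157P*, so P* = 0.649/0.0157 = 41.4.

R* ≈ 643, C* ≈ 21.6, P* ≈ 41.4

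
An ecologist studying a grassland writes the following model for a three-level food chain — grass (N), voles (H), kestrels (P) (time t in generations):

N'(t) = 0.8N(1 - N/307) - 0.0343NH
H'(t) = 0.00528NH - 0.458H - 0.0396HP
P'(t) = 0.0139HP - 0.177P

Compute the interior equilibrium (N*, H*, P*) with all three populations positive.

N* ≈ 139, H* ≈ 12.7, P* ≈ 7.02

From dP/dt = 0: 0.0139H* = 0.177, so H* = 12.7.
From dN/dt = 0: 0.8(1 - N*/307) = 0.0343·12.7, giving N* = 307·(1 - 0.546) = 139.
From dH/dt = 0: 0.00528·139 - 0.458 = 0.0396P*, so P* = 0.278/0.0396 = 7.02.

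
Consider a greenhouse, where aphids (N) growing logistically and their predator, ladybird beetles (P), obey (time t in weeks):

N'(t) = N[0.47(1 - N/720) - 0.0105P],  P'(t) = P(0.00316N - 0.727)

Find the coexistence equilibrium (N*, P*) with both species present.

From dP/dt = 0 with P > 0: 0.00316N* = 0.727, so N* = 230.
Substitute into dN/dt = 0: 0.47(1 - 230/720) = 0.0105P*.
The bracket is 0.68, giving P* = 0.32/0.0105 = 30.5.

N* ≈ 230, P* ≈ 30.5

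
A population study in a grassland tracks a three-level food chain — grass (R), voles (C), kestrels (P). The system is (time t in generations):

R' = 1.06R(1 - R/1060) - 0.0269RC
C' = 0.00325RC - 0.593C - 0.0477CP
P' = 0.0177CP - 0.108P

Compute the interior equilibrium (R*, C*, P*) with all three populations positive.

R* ≈ 896, C* ≈ 6.1, P* ≈ 48.6

From dP/dt = 0: 0.0177C* = 0.108, so C* = 6.1.
From dR/dt = 0: 1.06(1 - R*/1060) = 0.0269·6.1, giving R* = 1060·(1 - 0.155) = 896.
From dC/dt = 0: 0.00325·896 - 0.593 = 0.0477P*, so P* = 2.32/0.0477 = 48.6.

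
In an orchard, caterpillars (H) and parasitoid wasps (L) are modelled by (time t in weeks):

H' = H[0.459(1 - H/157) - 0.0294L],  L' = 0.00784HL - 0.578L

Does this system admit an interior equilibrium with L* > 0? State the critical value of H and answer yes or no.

Threshold H = 73.7; K > 73.7, so yes, the predator persists.

The predator equation gives dL/dt > 0 only when H > 0.578/0.00784 = 73.7.
Without the predator, H → K = 157. Since 157 > 73.7, the predator can invade and persist.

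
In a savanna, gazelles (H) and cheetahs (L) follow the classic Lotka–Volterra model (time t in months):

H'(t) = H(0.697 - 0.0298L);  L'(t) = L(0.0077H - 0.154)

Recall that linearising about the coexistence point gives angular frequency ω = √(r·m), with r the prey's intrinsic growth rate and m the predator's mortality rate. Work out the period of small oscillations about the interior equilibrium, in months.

Here r = 0.697 and m = 0.154, so r·m = 0.107.
ω = √0.107 = 0.328 per month, hence T = 2π/ω ≈ 19.2 months.

T ≈ 19.2 months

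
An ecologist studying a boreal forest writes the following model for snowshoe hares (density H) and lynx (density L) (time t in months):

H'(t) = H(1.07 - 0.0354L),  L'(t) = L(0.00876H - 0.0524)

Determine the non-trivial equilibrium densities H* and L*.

Set dL/dt = 0 with L > 0: 0.00876H - 0.0524 = 0, so H* = 0.0524/0.00876 = 5.98.
Set dH/dt = 0 with H > 0: 1.07 - 0.0354L = 0, so L* = 1.07/0.0354 = 30.2.

H* ≈ 5.98, L* ≈ 30.2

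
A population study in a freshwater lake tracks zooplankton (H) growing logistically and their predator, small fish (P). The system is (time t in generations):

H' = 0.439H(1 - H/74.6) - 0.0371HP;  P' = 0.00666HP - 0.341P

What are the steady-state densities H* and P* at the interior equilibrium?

From dP/dt = 0 with P > 0: 0.00666H* = 0.341, so H* = 51.2.
Substitute into dH/dt = 0: 0.439(1 - 51.2/74.6) = 0.0371P*.
The bracket is 0.314, giving P* = 0.138/0.0371 = 3.71.

H* ≈ 51.2, P* ≈ 3.71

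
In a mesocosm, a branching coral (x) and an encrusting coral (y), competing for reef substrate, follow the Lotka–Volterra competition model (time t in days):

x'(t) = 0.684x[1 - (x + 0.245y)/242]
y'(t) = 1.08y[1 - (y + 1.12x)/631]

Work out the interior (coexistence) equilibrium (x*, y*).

Setting both brackets to zero gives the nullclines x + 0.245y = 242 and 1.12x + y = 631.
Substituting y = 631 - 1.12x into the first: x(1 - 0.245·1.12) = 242 - 0.245·631.
So x* = 87.4/0.726 = 120, and then y* = 631 - 1.12·120 = 496.

x* ≈ 120, y* ≈ 496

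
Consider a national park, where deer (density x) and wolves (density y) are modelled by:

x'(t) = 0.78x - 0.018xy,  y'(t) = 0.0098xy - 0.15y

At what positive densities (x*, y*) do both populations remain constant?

Set dy/dt = 0 with y > 0: 0.0098x - 0.15 = 0, so x* = 0.15/0.0098 = 15.3.
Set dx/dt = 0 with x > 0: 0.78 - 0.018y = 0, so y* = 0.78/0.018 = 43.3.

x* ≈ 15.3, y* ≈ 43.3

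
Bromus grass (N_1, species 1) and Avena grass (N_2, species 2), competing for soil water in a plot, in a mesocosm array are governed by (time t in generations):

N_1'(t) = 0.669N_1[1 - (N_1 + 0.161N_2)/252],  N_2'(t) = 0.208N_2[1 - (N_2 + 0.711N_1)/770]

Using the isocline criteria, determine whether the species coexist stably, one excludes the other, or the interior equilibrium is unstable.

stable coexistence

Compare the nullcline intercepts: K1/α12 = 252/0.161 = 1570 > K2 = 770; K2/α21 = 770/0.711 = 1080 > K1 = 252.
Since both inequalities hold, each species can invade when rare, so the interior equilibrium is stable.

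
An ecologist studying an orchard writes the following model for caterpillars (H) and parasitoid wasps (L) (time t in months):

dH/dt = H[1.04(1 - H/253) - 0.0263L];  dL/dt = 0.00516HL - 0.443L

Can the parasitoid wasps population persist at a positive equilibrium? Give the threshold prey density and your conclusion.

The predator equation gives dL/dt > 0 only when H > 0.443/0.00516 = 85.9.
Without the predator, H → K = 253. Since 253 > 85.9, the predator can invade and persist.

Threshold H = 85.9; K > 85.9, so yes, the predator persists.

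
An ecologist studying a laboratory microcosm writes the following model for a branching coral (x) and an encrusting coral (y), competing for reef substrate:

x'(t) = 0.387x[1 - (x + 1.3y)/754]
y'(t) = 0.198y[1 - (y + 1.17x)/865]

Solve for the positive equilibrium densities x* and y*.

x* ≈ 711, y* ≈ 33

Setting both brackets to zero gives the nullclines x + 1.3y = 754 and 1.17x + y = 865.
Substituting y = 865 - 1.17x into the first: x(1 - 1.3·1.17) = 754 - 1.3·865.
So x* = -370/-0.521 = 711, and then y* = 865 - 1.17·711 = 33.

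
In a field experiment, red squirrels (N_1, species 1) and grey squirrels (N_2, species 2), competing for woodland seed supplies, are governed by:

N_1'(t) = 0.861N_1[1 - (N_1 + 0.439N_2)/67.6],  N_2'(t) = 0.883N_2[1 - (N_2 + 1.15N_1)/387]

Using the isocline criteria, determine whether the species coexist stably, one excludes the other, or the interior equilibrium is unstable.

Compare the nullcline intercepts: K1/α12 = 67.6/0.439 = 154 < K2 = 387; K2/α21 = 387/1.15 = 337 > K1 = 67.6.
Since the inequalities point opposite ways, species 2 can invade but species 1 cannot.

species 2 excludes species 1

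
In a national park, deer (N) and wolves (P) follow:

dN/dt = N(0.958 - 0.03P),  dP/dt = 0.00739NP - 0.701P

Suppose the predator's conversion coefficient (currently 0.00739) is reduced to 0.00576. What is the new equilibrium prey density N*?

N* ≈ 122

At the interior fixed point, setting dP/dt = 0 with P > 0 fixes N* = (predator death rate)/(NP coefficient) — independent of the other coefficients.
With the change, N* = 0.701/0.00576 = 122; it rises from 94.9.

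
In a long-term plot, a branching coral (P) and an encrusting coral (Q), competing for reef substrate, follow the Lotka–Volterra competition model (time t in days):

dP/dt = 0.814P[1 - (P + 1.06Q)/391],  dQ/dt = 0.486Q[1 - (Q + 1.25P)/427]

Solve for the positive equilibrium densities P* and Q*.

P* ≈ 190, Q* ≈ 190

Setting both brackets to zero gives the nullclines P + 1.06Q = 391 and 1.25P + Q = 427.
Substituting Q = 427 - 1.25P into the first: P(1 - 1.06·1.25) = 391 - 1.06·427.
So P* = -61.6/-0.325 = 190, and then Q* = 427 - 1.25·190 = 190.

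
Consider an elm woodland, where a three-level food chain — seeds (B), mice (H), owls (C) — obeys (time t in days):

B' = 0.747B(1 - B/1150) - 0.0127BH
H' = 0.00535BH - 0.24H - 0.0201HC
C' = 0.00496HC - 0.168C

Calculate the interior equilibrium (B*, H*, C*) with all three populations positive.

B* ≈ 488, H* ≈ 33.9, C* ≈ 118

From dC/dt = 0: 0.00496H* = 0.168, so H* = 33.9.
From dB/dt = 0: 0.747(1 - B*/1150) = 0.0127·33.9, giving B* = 1150·(1 - 0.576) = 488.
From dH/dt = 0: 0.00535·488 - 0.24 = 0.0201C*, so C* = 2.37/0.0201 = 118.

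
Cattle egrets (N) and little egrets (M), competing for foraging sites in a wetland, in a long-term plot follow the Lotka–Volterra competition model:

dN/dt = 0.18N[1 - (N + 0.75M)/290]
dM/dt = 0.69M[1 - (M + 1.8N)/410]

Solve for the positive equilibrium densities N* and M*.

Setting both brackets to zero gives the nullclines N + 0.75M = 290 and 1.8N + M = 410.
Substituting M = 410 - 1.8N into the first: N(1 - 0.75·1.8) = 290 - 0.75·410.
So N* = -17.5/-0.35 = 50, and then M* = 410 - 1.8·50 = 320.

N* ≈ 50, M* ≈ 320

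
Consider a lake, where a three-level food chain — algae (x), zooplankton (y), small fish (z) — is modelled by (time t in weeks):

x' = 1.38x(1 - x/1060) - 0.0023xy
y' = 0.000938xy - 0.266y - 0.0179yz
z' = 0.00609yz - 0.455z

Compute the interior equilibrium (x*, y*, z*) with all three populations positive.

From dz/dt = 0: 0.00609y* = 0.455, so y* = 74.7.
From dx/dt = 0: 1.38(1 - x*/1060) = 0.0023·74.7, giving x* = 1060·(1 - 0.125) = 928.
From dy/dt = 0: 0.000938·928 - 0.266 = 0.0179z*, so z* = 0.604/0.0179 = 33.8.

x* ≈ 928, y* ≈ 74.7, z* ≈ 33.8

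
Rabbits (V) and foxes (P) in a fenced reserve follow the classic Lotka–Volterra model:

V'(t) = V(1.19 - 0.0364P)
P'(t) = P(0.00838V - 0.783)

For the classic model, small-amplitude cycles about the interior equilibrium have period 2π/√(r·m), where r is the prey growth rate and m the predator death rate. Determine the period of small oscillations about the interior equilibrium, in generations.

T ≈ 6.51 generations

Here r = 1.19 and m = 0.783, so r·m = 0.932.
ω = √0.932 = 0.965 per generation, hence T = 2π/ω ≈ 6.51 generations.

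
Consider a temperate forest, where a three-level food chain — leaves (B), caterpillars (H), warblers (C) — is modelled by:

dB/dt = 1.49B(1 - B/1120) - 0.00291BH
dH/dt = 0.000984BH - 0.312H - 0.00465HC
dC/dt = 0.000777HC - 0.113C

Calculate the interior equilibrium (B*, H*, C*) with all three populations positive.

From dC/dt = 0: 0.000777H* = 0.113, so H* = 145.
From dB/dt = 0: 1.49(1 - B*/1120) = 0.00291·145, giving B* = 1120·(1 - 0.284) = 802.
From dH/dt = 0: 0.000984·802 - 0.312 = 0.00465C*, so C* = 0.477/0.00465 = 103.

B* ≈ 802, H* ≈ 145, C* ≈ 103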